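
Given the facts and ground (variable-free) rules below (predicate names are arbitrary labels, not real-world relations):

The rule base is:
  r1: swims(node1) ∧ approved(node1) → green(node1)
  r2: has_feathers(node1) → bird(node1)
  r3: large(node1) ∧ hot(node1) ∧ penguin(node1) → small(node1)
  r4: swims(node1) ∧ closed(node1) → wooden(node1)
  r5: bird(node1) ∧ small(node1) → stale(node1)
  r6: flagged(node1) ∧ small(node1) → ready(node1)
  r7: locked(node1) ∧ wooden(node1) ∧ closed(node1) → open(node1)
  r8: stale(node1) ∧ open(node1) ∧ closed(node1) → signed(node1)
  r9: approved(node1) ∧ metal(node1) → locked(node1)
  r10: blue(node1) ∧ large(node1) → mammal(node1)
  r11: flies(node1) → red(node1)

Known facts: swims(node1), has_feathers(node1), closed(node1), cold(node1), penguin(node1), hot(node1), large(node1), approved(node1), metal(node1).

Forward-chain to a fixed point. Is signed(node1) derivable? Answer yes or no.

yes

Round 1 — r1, r2, r3, r4, r9, derive green(node1), bird(node1), small(node1), wooden(node1), locked(node1).
Round 2 — r5, r7, derive stale(node1), open(node1).
Round 3 — r8, derive signed(node1).
signed(node1) appears in round 3, so it is derivable.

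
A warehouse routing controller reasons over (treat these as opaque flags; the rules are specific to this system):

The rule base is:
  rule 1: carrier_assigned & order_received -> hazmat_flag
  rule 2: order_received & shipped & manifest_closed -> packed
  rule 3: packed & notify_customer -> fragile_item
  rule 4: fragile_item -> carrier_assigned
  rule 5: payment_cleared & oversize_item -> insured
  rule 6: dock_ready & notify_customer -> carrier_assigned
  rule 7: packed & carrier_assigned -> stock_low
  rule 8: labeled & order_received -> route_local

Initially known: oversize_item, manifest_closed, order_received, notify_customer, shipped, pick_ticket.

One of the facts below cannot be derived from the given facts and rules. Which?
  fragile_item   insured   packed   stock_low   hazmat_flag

Round 1 fires rule 2, giving packed.
Round 2 fires rule 3, giving fragile_item.
Round 3 fires rule 4, giving carrier_assigned.
Round 4 fires rule 1, rule 7, giving hazmat_flag, stock_low.
Derived: stock_low (round 4), hazmat_flag (round 4), fragile_item (round 2), packed (round 1). insured never appears in any round.

insured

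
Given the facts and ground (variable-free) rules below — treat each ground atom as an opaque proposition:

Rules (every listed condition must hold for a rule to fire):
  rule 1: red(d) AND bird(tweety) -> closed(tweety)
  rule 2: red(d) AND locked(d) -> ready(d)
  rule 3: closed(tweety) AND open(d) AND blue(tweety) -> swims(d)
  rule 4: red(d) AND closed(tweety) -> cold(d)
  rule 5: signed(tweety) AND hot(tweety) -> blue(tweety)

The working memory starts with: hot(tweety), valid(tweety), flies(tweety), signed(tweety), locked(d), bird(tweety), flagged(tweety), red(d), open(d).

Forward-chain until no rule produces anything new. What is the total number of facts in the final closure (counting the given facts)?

14

Round 1: rule 1 [red(d) AND bird(tweety) -> closed(tweety)]; rule 2 [red(d) AND locked(d) -> ready(d)]; rule 5 [signed(tweety) AND hot(tweety) -> blue(tweety)]. New: closed(tweety), ready(d), blue(tweety).
Round 2: rule 3 [closed(tweety) AND open(d) AND blue(tweety) -> swims(d)]; rule 4 [red(d) AND closed(tweety) -> cold(d)]. New: swims(d), cold(d).
Closure: {bird(tweety), blue(tweety), closed(tweety), cold(d), flagged(tweety), flies(tweety), hot(tweety), locked(d), open(d), ready(d), red(d), signed(tweety), swims(d), valid(tweety)} — 14 facts.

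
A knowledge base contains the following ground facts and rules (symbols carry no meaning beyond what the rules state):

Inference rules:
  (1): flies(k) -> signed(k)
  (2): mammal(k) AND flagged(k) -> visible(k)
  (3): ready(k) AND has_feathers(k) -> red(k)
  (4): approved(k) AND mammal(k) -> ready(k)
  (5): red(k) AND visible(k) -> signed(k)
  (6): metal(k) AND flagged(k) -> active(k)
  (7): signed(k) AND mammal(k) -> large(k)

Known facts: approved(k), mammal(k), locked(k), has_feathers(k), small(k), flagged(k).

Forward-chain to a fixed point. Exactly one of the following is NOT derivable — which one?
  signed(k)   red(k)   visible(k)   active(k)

Round 1 — (2), (4), derive visible(k), ready(k).
Round 2 — (3), derive red(k).
Round 3 — (5), derive signed(k).
Round 4 — (7), derive large(k).
Derived: red(k) (round 2), signed(k) (round 3), visible(k) (round 1). active(k) never appears in any round.

active(k)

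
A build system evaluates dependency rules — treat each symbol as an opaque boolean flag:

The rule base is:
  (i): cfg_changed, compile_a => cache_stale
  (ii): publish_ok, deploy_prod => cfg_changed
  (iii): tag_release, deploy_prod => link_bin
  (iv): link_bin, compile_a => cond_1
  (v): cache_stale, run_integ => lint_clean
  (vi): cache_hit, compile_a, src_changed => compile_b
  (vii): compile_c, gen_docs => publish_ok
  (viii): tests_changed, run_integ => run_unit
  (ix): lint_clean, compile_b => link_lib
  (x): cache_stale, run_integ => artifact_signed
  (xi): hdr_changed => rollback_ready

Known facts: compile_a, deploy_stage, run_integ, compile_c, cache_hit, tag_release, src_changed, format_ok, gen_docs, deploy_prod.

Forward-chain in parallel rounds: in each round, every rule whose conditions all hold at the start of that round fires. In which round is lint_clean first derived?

Round 1: (iii) [tag_release, deploy_prod => link_bin]; (vi) [cache_hit, compile_a, src_changed => compile_b]; (vii) [compile_c, gen_docs => publish_ok]. Adds link_bin, compile_b, publish_ok.
Round 2: (ii) [publish_ok, deploy_prod => cfg_changed]; (iv) [link_bin, compile_a => cond_1]. Adds cfg_changed, cond_1.
Round 3: (i) [cfg_changed, compile_a => cache_stale]. Adds cache_stale.
Round 4: (v) [cache_stale, run_integ => lint_clean]; (x) [cache_stale, run_integ => artifact_signed]. Adds lint_clean, artifact_signed.
lint_clean first appears in round 4.

4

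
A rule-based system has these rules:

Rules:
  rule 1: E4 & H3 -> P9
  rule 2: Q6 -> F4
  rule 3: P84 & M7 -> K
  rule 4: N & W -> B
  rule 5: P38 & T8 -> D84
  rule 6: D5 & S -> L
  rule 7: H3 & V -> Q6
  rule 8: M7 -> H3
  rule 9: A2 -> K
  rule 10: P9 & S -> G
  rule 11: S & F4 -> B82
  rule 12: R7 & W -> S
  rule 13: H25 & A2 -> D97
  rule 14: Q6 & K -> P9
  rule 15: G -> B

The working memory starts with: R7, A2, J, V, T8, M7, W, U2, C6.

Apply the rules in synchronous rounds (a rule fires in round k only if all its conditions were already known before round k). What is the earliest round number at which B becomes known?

5

Round 1: rule 8 [M7 -> H3]; rule 9 [A2 -> K]; rule 12 [R7 & W -> S]. Adds H3, K, S.
Round 2: rule 7 [H3 & V -> Q6]. Adds Q6.
Round 3: rule 2 [Q6 -> F4]; rule 14 [Q6 & K -> P9]. Adds F4, P9.
Round 4: rule 10 [P9 & S -> G]; rule 11 [S & F4 -> B82]. Adds G, B82.
Round 5: rule 15 [G -> B]. Adds B.
B first appears in round 5.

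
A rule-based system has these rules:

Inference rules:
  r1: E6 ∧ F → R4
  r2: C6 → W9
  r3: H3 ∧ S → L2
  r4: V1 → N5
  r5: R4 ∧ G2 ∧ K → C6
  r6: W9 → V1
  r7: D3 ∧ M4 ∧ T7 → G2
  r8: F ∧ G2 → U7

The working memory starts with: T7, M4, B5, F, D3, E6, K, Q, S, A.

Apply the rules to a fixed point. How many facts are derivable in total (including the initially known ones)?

Round 1: r1 [E6 ∧ F → R4]; r7 [D3 ∧ M4 ∧ T7 → G2]. New: R4, G2.
Round 2: r5 [R4 ∧ G2 ∧ K → C6]; r8 [F ∧ G2 → U7]. New: C6, U7.
Round 3: r2 [C6 → W9]. New: W9.
Round 4: r6 [W9 → V1]. New: V1.
Round 5: r4 [V1 → N5]. New: N5.
Closure: {A, B5, C6, D3, E6, F, G2, K, M4, N5, Q, R4, S, T7, U7, V1, W9} — 17 facts.

17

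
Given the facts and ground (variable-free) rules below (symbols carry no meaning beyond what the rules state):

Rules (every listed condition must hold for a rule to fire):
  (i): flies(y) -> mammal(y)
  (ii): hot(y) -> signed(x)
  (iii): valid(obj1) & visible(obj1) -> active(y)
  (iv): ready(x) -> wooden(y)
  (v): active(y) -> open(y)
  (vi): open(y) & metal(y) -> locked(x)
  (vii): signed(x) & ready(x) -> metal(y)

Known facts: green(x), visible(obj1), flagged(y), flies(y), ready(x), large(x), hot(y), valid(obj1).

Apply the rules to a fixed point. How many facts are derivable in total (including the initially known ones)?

[1] (i) [flies(y) -> mammal(y)]; (ii) [hot(y) -> signed(x)]; (iii) [valid(obj1) & visible(obj1) -> active(y)]; (iv) [ready(x) -> wooden(y)]. ⇒ new: mammal(y), signed(x), active(y), wooden(y).
[2] (v) [active(y) -> open(y)]; (vii) [signed(x) & ready(x) -> metal(y)]. ⇒ new: open(y), metal(y).
[3] (vi) [open(y) & metal(y) -> locked(x)]. ⇒ new: locked(x).
Closure: {active(y), flagged(y), flies(y), green(x), hot(y), large(x), locked(x), mammal(y), metal(y), open(y), ready(x), signed(x), valid(obj1), visible(obj1), wooden(y)} — 15 facts.

15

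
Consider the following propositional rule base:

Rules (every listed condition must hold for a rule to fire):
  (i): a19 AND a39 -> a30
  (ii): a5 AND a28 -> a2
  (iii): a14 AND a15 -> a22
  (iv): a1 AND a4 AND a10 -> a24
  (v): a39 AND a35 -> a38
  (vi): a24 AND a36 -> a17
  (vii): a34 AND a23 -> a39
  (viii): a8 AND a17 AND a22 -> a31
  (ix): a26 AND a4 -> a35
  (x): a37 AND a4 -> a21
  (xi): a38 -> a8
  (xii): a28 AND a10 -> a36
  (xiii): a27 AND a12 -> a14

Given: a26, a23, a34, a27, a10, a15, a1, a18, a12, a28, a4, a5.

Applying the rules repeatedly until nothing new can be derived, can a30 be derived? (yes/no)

[1] (ii) [a5 AND a28 -> a2]; (iv) [a1 AND a4 AND a10 -> a24]; (vii) [a34 AND a23 -> a39]; (ix) [a26 AND a4 -> a35]; (xii) [a28 AND a10 -> a36]; (xiii) [a27 AND a12 -> a14]. ⇒ new: a2, a24, a39, a35, a36, a14.
[2] (iii) [a14 AND a15 -> a22]; (v) [a39 AND a35 -> a38]; (vi) [a24 AND a36 -> a17]. ⇒ new: a22, a38, a17.
[3] (xi) [a38 -> a8]. ⇒ new: a8.
[4] (viii) [a8 AND a17 AND a22 -> a31]. ⇒ new: a31.
Fixed point reached. a30 is concluded only by (i); (i) needs a19 (never derived).

no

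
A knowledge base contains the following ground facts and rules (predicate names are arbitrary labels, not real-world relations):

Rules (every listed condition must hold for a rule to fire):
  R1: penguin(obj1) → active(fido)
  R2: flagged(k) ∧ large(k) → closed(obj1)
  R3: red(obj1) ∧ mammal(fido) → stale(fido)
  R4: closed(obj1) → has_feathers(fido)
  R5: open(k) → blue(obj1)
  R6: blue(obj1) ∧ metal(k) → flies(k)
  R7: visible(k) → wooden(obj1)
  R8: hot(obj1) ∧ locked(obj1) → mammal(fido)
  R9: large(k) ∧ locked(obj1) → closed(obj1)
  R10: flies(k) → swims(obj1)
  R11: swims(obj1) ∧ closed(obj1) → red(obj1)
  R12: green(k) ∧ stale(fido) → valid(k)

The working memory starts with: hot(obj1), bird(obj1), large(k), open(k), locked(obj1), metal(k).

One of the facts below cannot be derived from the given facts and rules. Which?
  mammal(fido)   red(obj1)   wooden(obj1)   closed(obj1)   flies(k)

wooden(obj1)

Round 1 — R5, R8, R9, derive blue(obj1), mammal(fido), closed(obj1).
Round 2 — R4, R6, derive has_feathers(fido), flies(k).
Round 3 — R10, derive swims(obj1).
Round 4 — R11, derive red(obj1).
Round 5 — R3, derive stale(fido).
Derived: closed(obj1) (round 1), red(obj1) (round 4), flies(k) (round 2), mammal(fido) (round 1). wooden(obj1) never appears in any round.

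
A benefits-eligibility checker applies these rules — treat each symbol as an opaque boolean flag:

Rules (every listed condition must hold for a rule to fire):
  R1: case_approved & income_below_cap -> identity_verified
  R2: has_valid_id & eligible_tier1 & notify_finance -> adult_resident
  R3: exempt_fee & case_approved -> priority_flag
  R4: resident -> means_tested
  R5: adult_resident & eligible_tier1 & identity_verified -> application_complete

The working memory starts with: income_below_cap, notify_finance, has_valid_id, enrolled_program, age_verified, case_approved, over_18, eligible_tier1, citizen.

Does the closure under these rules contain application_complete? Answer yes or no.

Round 1: R1 [case_approved & income_below_cap -> identity_verified]; R2 [has_valid_id & eligible_tier1 & notify_finance -> adult_resident]. Adds identity_verified, adult_resident.
Round 2: R5 [adult_resident & eligible_tier1 & identity_verified -> application_complete]. Adds application_complete.
application_complete appears in round 2, so it is derivable.

yes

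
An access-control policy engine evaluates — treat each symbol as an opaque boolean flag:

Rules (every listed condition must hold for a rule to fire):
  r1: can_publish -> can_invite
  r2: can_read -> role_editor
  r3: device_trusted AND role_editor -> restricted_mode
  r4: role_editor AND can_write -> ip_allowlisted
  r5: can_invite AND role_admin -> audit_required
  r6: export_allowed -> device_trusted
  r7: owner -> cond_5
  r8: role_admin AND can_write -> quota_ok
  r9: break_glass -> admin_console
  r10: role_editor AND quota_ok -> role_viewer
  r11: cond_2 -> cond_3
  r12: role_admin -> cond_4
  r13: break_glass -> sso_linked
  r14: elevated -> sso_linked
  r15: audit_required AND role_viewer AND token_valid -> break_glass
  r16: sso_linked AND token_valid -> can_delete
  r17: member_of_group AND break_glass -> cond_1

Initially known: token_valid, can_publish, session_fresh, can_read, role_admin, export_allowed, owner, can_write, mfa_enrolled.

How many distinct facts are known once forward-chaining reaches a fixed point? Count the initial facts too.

Round 1: r1 [can_publish -> can_invite]; r2 [can_read -> role_editor]; r6 [export_allowed -> device_trusted]; r7 [owner -> cond_5]; r8 [role_admin AND can_write -> quota_ok]; r12 [role_admin -> cond_4]. Adds can_invite, role_editor, device_trusted, cond_5, quota_ok, cond_4.
Round 2: r3 [device_trusted AND role_editor -> restricted_mode]; r4 [role_editor AND can_write -> ip_allowlisted]; r5 [can_invite AND role_admin -> audit_required]; r10 [role_editor AND quota_ok -> role_viewer]. Adds restricted_mode, ip_allowlisted, audit_required, role_viewer.
Round 3: r15 [audit_required AND role_viewer AND token_valid -> break_glass]. Adds break_glass.
Round 4: r9 [break_glass -> admin_console]; r13 [break_glass -> sso_linked]. Adds admin_console, sso_linked.
Round 5: r16 [sso_linked AND token_valid -> can_delete]. Adds can_delete.
Closure: {admin_console, audit_required, break_glass, can_delete, can_invite, can_publish, can_read, can_write, cond_4, cond_5, device_trusted, export_allowed, ip_allowlisted, mfa_enrolled, owner, quota_ok, restricted_mode, role_admin, role_editor, role_viewer, session_fresh, sso_linked, token_valid} — 23 facts.

23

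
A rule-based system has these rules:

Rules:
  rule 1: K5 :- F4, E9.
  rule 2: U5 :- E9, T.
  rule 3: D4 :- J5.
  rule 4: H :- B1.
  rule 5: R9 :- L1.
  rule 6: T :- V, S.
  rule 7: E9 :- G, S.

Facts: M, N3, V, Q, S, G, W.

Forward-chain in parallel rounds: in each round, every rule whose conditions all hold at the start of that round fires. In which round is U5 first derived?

2

Round 1: rule 6 [T :- V, S.]; rule 7 [E9 :- G, S.]. New: T, E9.
Round 2: rule 2 [U5 :- E9, T.]. New: U5.
U5 first appears in round 2.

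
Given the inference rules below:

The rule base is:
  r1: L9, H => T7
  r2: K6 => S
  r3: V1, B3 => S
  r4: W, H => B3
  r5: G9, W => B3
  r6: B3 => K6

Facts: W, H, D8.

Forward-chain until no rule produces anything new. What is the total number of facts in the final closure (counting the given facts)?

Round 1 — r4, derive B3.
Round 2 — r6, derive K6.
Round 3 — r2, derive S.
Closure: {B3, D8, H, K6, S, W} — 6 facts.

6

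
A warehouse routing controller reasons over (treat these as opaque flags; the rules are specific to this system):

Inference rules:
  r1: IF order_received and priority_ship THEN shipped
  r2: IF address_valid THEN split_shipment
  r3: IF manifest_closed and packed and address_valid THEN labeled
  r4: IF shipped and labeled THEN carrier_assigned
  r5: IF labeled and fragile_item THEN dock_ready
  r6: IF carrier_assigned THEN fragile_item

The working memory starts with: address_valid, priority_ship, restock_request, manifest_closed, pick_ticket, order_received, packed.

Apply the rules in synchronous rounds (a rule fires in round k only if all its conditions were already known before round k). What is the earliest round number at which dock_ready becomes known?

Round 1: r1 [IF order_received and priority_ship THEN shipped]; r2 [IF address_valid THEN split_shipment]; r3 [IF manifest_closed and packed and address_valid THEN labeled]. New: shipped, split_shipment, labeled.
Round 2: r4 [IF shipped and labeled THEN carrier_assigned]. New: carrier_assigned.
Round 3: r6 [IF carrier_assigned THEN fragile_item]. New: fragile_item.
Round 4: r5 [IF labeled and fragile_item THEN dock_ready]. New: dock_ready.
dock_ready first appears in round 4.

4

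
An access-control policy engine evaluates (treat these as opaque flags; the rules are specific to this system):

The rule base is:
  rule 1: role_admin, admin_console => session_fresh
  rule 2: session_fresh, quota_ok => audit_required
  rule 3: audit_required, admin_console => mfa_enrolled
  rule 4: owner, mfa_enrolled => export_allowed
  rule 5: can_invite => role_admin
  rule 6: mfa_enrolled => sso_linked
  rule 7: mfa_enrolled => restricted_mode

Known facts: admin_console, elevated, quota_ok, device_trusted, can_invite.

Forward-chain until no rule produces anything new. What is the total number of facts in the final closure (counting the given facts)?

Round 1: rule 5 [can_invite => role_admin]. Adds role_admin.
Round 2: rule 1 [role_admin, admin_console => session_fresh]. Adds session_fresh.
Round 3: rule 2 [session_fresh, quota_ok => audit_required]. Adds audit_required.
Round 4: rule 3 [audit_required, admin_console => mfa_enrolled]. Adds mfa_enrolled.
Round 5: rule 6 [mfa_enrolled => sso_linked]; rule 7 [mfa_enrolled => restricted_mode]. Adds sso_linked, restricted_mode.
Closure: {admin_console, audit_required, can_invite, device_trusted, elevated, mfa_enrolled, quota_ok, restricted_mode, role_admin, session_fresh, sso_linked} — 11 facts.

11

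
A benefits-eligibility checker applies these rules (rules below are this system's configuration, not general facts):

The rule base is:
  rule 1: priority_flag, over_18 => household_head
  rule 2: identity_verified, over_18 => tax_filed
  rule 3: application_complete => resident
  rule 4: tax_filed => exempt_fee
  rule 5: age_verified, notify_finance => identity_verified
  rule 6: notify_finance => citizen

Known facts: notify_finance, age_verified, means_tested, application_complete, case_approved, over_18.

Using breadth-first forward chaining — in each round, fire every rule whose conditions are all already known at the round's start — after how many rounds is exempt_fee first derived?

3

Round 1 — rule 3, rule 5, rule 6, derive resident, identity_verified, citizen.
Round 2 — rule 2, derive tax_filed.
Round 3 — rule 4, derive exempt_fee.
exempt_fee first appears in round 3.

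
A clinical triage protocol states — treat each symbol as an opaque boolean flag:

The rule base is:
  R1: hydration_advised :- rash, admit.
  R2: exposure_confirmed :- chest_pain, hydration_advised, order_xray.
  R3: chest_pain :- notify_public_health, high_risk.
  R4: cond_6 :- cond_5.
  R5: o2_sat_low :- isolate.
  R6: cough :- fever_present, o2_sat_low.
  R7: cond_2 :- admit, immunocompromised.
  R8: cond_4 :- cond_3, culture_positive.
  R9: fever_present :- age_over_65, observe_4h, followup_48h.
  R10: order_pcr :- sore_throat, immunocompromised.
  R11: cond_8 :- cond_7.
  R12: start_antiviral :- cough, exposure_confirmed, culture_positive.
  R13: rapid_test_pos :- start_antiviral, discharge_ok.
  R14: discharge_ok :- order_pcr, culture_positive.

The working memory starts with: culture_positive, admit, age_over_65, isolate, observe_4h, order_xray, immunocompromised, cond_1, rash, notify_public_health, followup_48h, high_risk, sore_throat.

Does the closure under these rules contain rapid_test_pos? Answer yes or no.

Round 1: R1 [hydration_advised :- rash, admit.]; R3 [chest_pain :- notify_public_health, high_risk.]; R5 [o2_sat_low :- isolate.]; R7 [cond_2 :- admit, immunocompromised.]; R9 [fever_present :- age_over_65, observe_4h, followup_48h.]; R10 [order_pcr :- sore_throat, immunocompromised.]. New: hydration_advised, chest_pain, o2_sat_low, cond_2, fever_present, order_pcr.
Round 2: R2 [exposure_confirmed :- chest_pain, hydration_advised, order_xray.]; R6 [cough :- fever_present, o2_sat_low.]; R14 [discharge_ok :- order_pcr, culture_positive.]. New: exposure_confirmed, cough, discharge_ok.
Round 3: R12 [start_antiviral :- cough, exposure_confirmed, culture_positive.]. New: start_antiviral.
Round 4: R13 [rapid_test_pos :- start_antiviral, discharge_ok.]. New: rapid_test_pos.
rapid_test_pos appears in round 4, so it is derivable.

yes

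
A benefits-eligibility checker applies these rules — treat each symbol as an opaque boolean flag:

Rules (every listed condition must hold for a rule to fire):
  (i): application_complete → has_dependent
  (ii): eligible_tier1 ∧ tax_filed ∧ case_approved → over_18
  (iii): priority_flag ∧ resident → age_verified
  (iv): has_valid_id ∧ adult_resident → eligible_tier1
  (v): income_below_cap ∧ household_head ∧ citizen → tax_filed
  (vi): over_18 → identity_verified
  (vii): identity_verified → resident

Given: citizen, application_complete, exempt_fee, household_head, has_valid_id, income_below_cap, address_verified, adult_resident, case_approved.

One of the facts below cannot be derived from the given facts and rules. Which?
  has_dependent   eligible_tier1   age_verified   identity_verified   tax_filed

age_verified

Round 1: (i) [application_complete → has_dependent]; (iv) [has_valid_id ∧ adult_resident → eligible_tier1]; (v) [income_below_cap ∧ household_head ∧ citizen → tax_filed]. Adds has_dependent, eligible_tier1, tax_filed.
Round 2: (ii) [eligible_tier1 ∧ tax_filed ∧ case_approved → over_18]. Adds over_18.
Round 3: (vi) [over_18 → identity_verified]. Adds identity_verified.
Round 4: (vii) [identity_verified → resident]. Adds resident.
Derived: identity_verified (round 3), has_dependent (round 1), tax_filed (round 1), eligible_tier1 (round 1). age_verified never appears in any round.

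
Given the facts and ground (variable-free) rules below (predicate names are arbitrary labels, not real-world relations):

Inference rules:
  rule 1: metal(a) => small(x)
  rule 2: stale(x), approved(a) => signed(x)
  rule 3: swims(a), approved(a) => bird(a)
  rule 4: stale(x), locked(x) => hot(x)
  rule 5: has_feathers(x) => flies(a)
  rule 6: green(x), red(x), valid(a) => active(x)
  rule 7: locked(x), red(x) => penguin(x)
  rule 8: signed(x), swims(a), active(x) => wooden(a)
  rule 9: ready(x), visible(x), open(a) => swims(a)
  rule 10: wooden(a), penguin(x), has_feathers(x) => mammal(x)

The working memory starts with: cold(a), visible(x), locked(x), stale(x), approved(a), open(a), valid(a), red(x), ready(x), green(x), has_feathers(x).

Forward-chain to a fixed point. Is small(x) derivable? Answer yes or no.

no

Round 1 — rule 2, rule 4, rule 5, rule 6, rule 7, rule 9, derive signed(x), hot(x), flies(a), active(x), penguin(x), swims(a).
Round 2 — rule 3, rule 8, derive bird(a), wooden(a).
Round 3 — rule 10, derive mammal(x).
Fixed point reached. small(x) is concluded only by rule 1; rule 1 needs metal(a) (never derived).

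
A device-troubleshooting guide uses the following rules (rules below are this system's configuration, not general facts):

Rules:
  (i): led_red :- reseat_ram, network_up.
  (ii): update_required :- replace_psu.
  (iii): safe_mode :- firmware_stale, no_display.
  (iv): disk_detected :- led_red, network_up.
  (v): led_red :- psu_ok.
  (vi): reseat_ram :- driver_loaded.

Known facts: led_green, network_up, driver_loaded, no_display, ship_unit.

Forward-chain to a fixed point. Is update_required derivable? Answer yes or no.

Round 1: (vi) [reseat_ram :- driver_loaded.]. New: reseat_ram.
Round 2: (i) [led_red :- reseat_ram, network_up.]. New: led_red.
Round 3: (iv) [disk_detected :- led_red, network_up.]. New: disk_detected.
Fixed point reached. update_required is concluded only by (ii); (ii) needs replace_psu (never derived).

no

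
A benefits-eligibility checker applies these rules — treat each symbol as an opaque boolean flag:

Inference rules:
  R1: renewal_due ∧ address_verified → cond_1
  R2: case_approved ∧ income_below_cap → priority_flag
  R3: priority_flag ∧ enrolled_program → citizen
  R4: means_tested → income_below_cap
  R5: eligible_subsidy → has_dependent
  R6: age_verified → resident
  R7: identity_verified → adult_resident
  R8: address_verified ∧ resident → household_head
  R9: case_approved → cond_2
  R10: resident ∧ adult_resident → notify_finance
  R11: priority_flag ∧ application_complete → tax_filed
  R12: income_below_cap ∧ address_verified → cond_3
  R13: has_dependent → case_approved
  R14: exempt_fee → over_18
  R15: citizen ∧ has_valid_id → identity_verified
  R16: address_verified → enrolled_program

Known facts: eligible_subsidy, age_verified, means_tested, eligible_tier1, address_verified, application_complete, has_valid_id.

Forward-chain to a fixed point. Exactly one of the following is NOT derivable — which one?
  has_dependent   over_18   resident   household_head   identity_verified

over_18

Round 1 — R4, R5, R6, R16, derive income_below_cap, has_dependent, resident, enrolled_program.
Round 2 — R8, R12, R13, derive household_head, cond_3, case_approved.
Round 3 — R2, R9, derive priority_flag, cond_2.
Round 4 — R3, R11, derive citizen, tax_filed.
Round 5 — R15, derive identity_verified.
Round 6 — R7, derive adult_resident.
Round 7 — R10, derive notify_finance.
Derived: has_dependent (round 1), resident (round 1), identity_verified (round 5), household_head (round 2). over_18 never appears in any round.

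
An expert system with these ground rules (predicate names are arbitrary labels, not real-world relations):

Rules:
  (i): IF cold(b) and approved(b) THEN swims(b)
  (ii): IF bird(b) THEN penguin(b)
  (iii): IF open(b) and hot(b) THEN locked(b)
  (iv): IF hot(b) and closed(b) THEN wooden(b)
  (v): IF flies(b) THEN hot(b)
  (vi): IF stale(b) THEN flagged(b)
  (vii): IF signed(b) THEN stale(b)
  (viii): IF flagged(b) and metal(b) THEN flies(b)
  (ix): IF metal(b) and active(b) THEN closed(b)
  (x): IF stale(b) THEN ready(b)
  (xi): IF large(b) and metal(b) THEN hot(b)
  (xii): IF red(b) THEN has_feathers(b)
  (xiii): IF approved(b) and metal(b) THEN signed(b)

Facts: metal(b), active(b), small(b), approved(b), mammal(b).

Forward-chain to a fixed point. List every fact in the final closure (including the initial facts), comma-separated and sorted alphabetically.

Round 1 — (ix), (xiii), derive closed(b), signed(b).
Round 2 — (vii), derive stale(b).
Round 3 — (vi), (x), derive flagged(b), ready(b).
Round 4 — (viii), derive flies(b).
Round 5 — (v), derive hot(b).
Round 6 — (iv), derive wooden(b).

active(b), approved(b), closed(b), flagged(b), flies(b), hot(b), mammal(b), metal(b), ready(b), signed(b), small(b), stale(b), wooden(b)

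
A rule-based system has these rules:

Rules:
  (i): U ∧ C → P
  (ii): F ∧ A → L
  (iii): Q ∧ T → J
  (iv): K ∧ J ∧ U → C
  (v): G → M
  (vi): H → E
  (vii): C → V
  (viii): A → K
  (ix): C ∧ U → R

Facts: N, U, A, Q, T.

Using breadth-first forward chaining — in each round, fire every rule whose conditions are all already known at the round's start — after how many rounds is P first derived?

3

[1] (iii) [Q ∧ T → J]; (viii) [A → K]. ⇒ new: J, K.
[2] (iv) [K ∧ J ∧ U → C]. ⇒ new: C.
[3] (i) [U ∧ C → P]; (vii) [C → V]; (ix) [C ∧ U → R]. ⇒ new: P, V, R.
P first appears in round 3.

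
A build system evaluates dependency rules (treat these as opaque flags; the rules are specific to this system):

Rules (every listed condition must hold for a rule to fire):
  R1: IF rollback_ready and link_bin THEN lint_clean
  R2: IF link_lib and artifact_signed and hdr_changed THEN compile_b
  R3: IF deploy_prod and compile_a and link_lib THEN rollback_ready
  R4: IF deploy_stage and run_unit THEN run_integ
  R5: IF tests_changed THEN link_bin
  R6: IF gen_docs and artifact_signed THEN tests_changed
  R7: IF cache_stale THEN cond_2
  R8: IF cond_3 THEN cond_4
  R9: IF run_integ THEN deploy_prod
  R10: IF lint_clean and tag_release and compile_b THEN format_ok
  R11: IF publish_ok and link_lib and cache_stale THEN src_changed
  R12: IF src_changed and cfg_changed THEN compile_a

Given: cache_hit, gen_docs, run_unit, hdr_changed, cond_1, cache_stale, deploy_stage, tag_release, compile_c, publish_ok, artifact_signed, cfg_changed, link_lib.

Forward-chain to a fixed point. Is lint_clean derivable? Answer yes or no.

[1] R2 [IF link_lib and artifact_signed and hdr_changed THEN compile_b]; R4 [IF deploy_stage and run_unit THEN run_integ]; R6 [IF gen_docs and artifact_signed THEN tests_changed]; R7 [IF cache_stale THEN cond_2]; R11 [IF publish_ok and link_lib and cache_stale THEN src_changed]. ⇒ new: compile_b, run_integ, tests_changed, cond_2, src_changed.
[2] R5 [IF tests_changed THEN link_bin]; R9 [IF run_integ THEN deploy_prod]; R12 [IF src_changed and cfg_changed THEN compile_a]. ⇒ new: link_bin, deploy_prod, compile_a.
[3] R3 [IF deploy_prod and compile_a and link_lib THEN rollback_ready]. ⇒ new: rollback_ready.
[4] R1 [IF rollback_ready and link_bin THEN lint_clean]. ⇒ new: lint_clean.
[5] R10 [IF lint_clean and tag_release and compile_b THEN format_ok]. ⇒ new: format_ok.
lint_clean appears in round 4, so it is derivable.

yes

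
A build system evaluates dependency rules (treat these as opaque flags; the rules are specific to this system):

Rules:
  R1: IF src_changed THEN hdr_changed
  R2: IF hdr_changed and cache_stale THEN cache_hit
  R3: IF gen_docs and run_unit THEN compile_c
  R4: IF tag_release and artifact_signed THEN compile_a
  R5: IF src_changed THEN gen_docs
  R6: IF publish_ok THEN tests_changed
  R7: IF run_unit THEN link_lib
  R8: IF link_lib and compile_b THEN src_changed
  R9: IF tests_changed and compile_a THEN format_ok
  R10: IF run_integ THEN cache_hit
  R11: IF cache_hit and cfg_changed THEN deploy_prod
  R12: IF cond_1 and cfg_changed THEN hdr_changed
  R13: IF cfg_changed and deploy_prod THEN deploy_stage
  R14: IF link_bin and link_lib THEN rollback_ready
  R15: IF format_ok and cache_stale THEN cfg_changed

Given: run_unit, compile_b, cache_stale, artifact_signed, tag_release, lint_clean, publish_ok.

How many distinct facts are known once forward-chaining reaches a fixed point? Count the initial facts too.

[1] R4 [IF tag_release and artifact_signed THEN compile_a]; R6 [IF publish_ok THEN tests_changed]; R7 [IF run_unit THEN link_lib]. ⇒ new: compile_a, tests_changed, link_lib.
[2] R8 [IF link_lib and compile_b THEN src_changed]; R9 [IF tests_changed and compile_a THEN format_ok]. ⇒ new: src_changed, format_ok.
[3] R1 [IF src_changed THEN hdr_changed]; R5 [IF src_changed THEN gen_docs]; R15 [IF format_ok and cache_stale THEN cfg_changed]. ⇒ new: hdr_changed, gen_docs, cfg_changed.
[4] R2 [IF hdr_changed and cache_stale THEN cache_hit]; R3 [IF gen_docs and run_unit THEN compile_c]. ⇒ new: cache_hit, compile_c.
[5] R11 [IF cache_hit and cfg_changed THEN deploy_prod]. ⇒ new: deploy_prod.
[6] R13 [IF cfg_changed and deploy_prod THEN deploy_stage]. ⇒ new: deploy_stage.
Closure: {artifact_signed, cache_hit, cache_stale, cfg_changed, compile_a, compile_b, compile_c, deploy_prod, deploy_stage, format_ok, gen_docs, hdr_changed, link_lib, lint_clean, publish_ok, run_unit, src_changed, tag_release, tests_changed} — 19 facts.

19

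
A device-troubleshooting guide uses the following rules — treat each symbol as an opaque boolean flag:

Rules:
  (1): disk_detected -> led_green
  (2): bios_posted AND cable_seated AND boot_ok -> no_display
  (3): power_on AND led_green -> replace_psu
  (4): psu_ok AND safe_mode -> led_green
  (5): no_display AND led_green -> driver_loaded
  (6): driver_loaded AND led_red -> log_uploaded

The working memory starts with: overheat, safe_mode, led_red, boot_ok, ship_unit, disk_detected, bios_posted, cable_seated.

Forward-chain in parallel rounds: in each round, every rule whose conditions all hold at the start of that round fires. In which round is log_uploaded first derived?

3

Round 1: (1) [disk_detected -> led_green]; (2) [bios_posted AND cable_seated AND boot_ok -> no_display]. Adds led_green, no_display.
Round 2: (5) [no_display AND led_green -> driver_loaded]. Adds driver_loaded.
Round 3: (6) [driver_loaded AND led_red -> log_uploaded]. Adds log_uploaded.
log_uploaded first appears in round 3.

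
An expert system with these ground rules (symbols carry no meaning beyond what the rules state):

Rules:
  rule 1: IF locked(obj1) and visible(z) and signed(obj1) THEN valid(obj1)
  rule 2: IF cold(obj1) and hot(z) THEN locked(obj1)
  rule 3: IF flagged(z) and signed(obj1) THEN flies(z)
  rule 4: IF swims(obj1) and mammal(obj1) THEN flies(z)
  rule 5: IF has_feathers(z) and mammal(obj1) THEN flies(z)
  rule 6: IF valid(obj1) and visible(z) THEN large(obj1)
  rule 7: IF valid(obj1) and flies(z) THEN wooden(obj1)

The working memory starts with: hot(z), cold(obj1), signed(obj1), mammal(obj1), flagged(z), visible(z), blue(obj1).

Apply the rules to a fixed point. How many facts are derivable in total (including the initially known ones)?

12

[1] rule 2 [IF cold(obj1) and hot(z) THEN locked(obj1)]; rule 3 [IF flagged(z) and signed(obj1) THEN flies(z)]. ⇒ new: locked(obj1), flies(z).
[2] rule 1 [IF locked(obj1) and visible(z) and signed(obj1) THEN valid(obj1)]. ⇒ new: valid(obj1).
[3] rule 6 [IF valid(obj1) and visible(z) THEN large(obj1)]; rule 7 [IF valid(obj1) and flies(z) THEN wooden(obj1)]. ⇒ new: large(obj1), wooden(obj1).
Closure: {blue(obj1), cold(obj1), flagged(z), flies(z), hot(z), large(obj1), locked(obj1), mammal(obj1), signed(obj1), valid(obj1), visible(z), wooden(obj1)} — 12 facts.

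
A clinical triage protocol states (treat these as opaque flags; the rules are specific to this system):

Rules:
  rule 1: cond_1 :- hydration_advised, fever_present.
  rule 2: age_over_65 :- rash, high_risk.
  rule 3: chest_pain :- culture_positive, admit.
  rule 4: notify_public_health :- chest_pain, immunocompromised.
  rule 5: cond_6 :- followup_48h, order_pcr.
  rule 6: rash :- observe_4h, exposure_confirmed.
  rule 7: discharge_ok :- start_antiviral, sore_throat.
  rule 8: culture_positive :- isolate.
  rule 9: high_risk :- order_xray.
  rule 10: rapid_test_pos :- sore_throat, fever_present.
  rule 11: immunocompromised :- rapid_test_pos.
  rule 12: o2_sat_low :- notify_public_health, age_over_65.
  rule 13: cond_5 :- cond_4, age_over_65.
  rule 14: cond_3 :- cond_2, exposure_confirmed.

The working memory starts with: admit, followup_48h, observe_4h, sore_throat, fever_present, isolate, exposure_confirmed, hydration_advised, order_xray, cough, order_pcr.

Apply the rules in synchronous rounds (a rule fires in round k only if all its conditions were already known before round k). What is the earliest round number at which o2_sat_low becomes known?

4

Round 1: rule 1 [cond_1 :- hydration_advised, fever_present.]; rule 5 [cond_6 :- followup_48h, order_pcr.]; rule 6 [rash :- observe_4h, exposure_confirmed.]; rule 8 [culture_positive :- isolate.]; rule 9 [high_risk :- order_xray.]; rule 10 [rapid_test_pos :- sore_throat, fever_present.]. Adds cond_1, cond_6, rash, culture_positive, high_risk, rapid_test_pos.
Round 2: rule 2 [age_over_65 :- rash, high_risk.]; rule 3 [chest_pain :- culture_positive, admit.]; rule 11 [immunocompromised :- rapid_test_pos.]. Adds age_over_65, chest_pain, immunocompromised.
Round 3: rule 4 [notify_public_health :- chest_pain, immunocompromised.]. Adds notify_public_health.
Round 4: rule 12 [o2_sat_low :- notify_public_health, age_over_65.]. Adds o2_sat_low.
o2_sat_low first appears in round 4.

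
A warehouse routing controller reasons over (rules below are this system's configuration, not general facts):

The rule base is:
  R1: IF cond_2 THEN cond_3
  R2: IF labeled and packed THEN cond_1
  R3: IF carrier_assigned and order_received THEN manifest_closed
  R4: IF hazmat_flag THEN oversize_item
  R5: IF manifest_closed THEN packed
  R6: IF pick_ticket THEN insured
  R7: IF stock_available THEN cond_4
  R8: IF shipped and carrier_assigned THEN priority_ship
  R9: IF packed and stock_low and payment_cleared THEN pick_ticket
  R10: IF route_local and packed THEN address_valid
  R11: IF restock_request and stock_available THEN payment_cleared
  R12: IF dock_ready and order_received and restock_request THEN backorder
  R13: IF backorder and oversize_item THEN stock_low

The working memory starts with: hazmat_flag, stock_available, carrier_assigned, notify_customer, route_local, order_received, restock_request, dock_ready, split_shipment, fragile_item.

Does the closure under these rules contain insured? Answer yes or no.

Round 1 fires R3, R4, R7, R11, R12, giving manifest_closed, oversize_item, cond_4, payment_cleared, backorder.
Round 2 fires R5, R13, giving packed, stock_low.
Round 3 fires R9, R10, giving pick_ticket, address_valid.
Round 4 fires R6, giving insured.
insured appears in round 4, so it is derivable.

yes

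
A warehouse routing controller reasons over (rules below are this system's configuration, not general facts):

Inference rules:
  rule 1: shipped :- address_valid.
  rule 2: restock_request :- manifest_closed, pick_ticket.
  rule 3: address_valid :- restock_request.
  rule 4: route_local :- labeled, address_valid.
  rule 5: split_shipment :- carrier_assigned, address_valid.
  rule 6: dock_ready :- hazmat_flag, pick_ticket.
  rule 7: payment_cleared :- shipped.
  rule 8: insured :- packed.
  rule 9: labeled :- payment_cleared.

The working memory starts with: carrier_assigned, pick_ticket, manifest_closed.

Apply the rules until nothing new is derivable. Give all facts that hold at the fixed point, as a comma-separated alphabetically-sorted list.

address_valid, carrier_assigned, labeled, manifest_closed, payment_cleared, pick_ticket, restock_request, route_local, shipped, split_shipment

Round 1: rule 2 [restock_request :- manifest_closed, pick_ticket.]. New: restock_request.
Round 2: rule 3 [address_valid :- restock_request.]. New: address_valid.
Round 3: rule 1 [shipped :- address_valid.]; rule 5 [split_shipment :- carrier_assigned, address_valid.]. New: shipped, split_shipment.
Round 4: rule 7 [payment_cleared :- shipped.]. New: payment_cleared.
Round 5: rule 9 [labeled :- payment_cleared.]. New: labeled.
Round 6: rule 4 [route_local :- labeled, address_valid.]. New: route_local.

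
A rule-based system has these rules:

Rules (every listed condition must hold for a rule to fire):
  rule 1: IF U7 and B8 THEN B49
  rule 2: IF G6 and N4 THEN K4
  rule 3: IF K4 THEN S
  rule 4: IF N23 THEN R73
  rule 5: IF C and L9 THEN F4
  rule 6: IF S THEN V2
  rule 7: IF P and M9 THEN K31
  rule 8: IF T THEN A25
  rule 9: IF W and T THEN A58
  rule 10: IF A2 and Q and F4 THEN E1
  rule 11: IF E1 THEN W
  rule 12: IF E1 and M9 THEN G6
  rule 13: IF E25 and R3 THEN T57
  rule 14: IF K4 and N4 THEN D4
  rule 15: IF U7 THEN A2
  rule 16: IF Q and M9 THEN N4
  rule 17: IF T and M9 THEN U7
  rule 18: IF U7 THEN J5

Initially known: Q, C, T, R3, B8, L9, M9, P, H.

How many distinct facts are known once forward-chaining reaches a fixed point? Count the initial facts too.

25

Round 1 — rule 5, rule 7, rule 8, rule 16, rule 17, derive F4, K31, A25, N4, U7.
Round 2 — rule 1, rule 15, rule 18, derive B49, A2, J5.
Round 3 — rule 10, derive E1.
Round 4 — rule 11, rule 12, derive W, G6.
Round 5 — rule 2, rule 9, derive K4, A58.
Round 6 — rule 3, rule 14, derive S, D4.
Round 7 — rule 6, derive V2.
Closure: {A2, A25, A58, B49, B8, C, D4, E1, F4, G6, H, J5, K31, K4, L9, M9, N4, P, Q, R3, S, T, U7, V2, W} — 25 facts.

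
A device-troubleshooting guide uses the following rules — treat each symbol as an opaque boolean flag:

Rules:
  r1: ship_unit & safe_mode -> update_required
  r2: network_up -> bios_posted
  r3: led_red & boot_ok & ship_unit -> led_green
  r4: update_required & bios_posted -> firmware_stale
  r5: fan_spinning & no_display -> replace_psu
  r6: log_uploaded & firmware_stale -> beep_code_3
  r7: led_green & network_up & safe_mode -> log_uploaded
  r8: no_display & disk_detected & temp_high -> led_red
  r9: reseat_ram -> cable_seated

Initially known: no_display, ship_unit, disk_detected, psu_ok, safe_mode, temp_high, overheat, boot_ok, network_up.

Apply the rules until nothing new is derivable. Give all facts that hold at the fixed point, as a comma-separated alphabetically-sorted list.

beep_code_3, bios_posted, boot_ok, disk_detected, firmware_stale, led_green, led_red, log_uploaded, network_up, no_display, overheat, psu_ok, safe_mode, ship_unit, temp_high, update_required

Round 1 — r1, r2, r8, derive update_required, bios_posted, led_red.
Round 2 — r3, r4, derive led_green, firmware_stale.
Round 3 — r7, derive log_uploaded.
Round 4 — r6, derive beep_code_3.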